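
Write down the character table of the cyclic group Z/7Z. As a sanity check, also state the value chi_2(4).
Character table of Z/7Z (irreps indexed chi_0,...,chi_6 with chi_k(m) = zeta_7^(k*m), zeta_7 = exp(2*pi*i/7)):
  irrep \ class  {0} (size 1)  {1} (size 1)    {2} (size 1)    {3} (size 1)    {4} (size 1)    {5} (size 1)    {6} (size 1)  
  chi_0          1             1               1               1               1               1               1             
  chi_1          1             exp(2*I*pi/7)   exp(4*I*pi/7)   exp(6*I*pi/7)   exp(-6*I*pi/7)  exp(-4*I*pi/7)  exp(-2*I*pi/7)
  chi_2          1             exp(4*I*pi/7)   exp(-6*I*pi/7)  exp(-2*I*pi/7)  exp(2*I*pi/7)   exp(6*I*pi/7)   exp(-4*I*pi/7)
  chi_3          1             exp(6*I*pi/7)   exp(-2*I*pi/7)  exp(4*I*pi/7)   exp(-4*I*pi/7)  exp(2*I*pi/7)   exp(-6*I*pi/7)
  chi_4          1             exp(-6*I*pi/7)  exp(2*I*pi/7)   exp(-4*I*pi/7)  exp(4*I*pi/7)   exp(-2*I*pi/7)  exp(6*I*pi/7) 
  chi_5          1             exp(-4*I*pi/7)  exp(6*I*pi/7)   exp(2*I*pi/7)   exp(-2*I*pi/7)  exp(-6*I*pi/7)  exp(4*I*pi/7) 
  chi_6          1             exp(-2*I*pi/7)  exp(-4*I*pi/7)  exp(-6*I*pi/7)  exp(6*I*pi/7)   exp(4*I*pi/7)   exp(2*I*pi/7) 

Spot check: chi_2(4) = zeta_7^(2*4) = zeta_7^8 = exp(2*I*pi/7).

Justification: Z/7Z is abelian, so all 7 irreducible complex representations are 1-dimensional. They are given by chi_k(m) = zeta_7^(k*m) for k = 0,...,6. Row orthogonality: sum_m chi_k(m) conj(chi_l(m)) = 7 * [k = l].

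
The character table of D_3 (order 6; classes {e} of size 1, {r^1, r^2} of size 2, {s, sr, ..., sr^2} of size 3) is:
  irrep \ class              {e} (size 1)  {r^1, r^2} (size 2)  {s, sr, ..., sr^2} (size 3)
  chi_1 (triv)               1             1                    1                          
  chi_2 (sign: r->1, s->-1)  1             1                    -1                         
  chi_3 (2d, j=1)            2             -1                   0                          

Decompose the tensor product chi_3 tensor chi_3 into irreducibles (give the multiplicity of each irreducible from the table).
chi_3 tensor chi_3 = chi_1 + chi_2 + chi_3 (all other irreducibles have multiplicity 0).

Argument: The character of a tensor product is the pointwise product (chi_3 * chi_3)(C) = chi_3(C) * chi_3(C):
  {e}: (2)*(2), {r^1, r^2}: (-1)*(-1), {s, sr, ..., sr^2}: (0)*(0)
so (chi_3 * chi_3) takes values
  {e} -> 4, {r^1, r^2} -> 1, {s, sr, ..., sr^2} -> 0.
Now take the inner product of this character with each irreducible chi from the table, <chi_3*chi_3, chi> = (1/6) sum_C |C| (chi_3*chi_3)(C) conj(chi(C)):
  <chi_3*chi_3, chi_1> = (1/6)[1*(4)*conj(1) + 2*(1)*conj(1) + 3*(0)*conj(1)]
      = (1/6)[(4) + (2) + (0)] = 6/6 = 1
  <chi_3*chi_3, chi_2> = (1/6)[1*(4)*conj(1) + 2*(1)*conj(1) + 3*(0)*conj(-1)]
      = (1/6)[(4) + (2) + (0)] = 6/6 = 1
  <chi_3*chi_3, chi_3> = (1/6)[1*(4)*conj(2) + 2*(1)*conj(-1) + 3*(0)*conj(0)]
      = (1/6)[(8) + (-2) + (0)] = 6/6 = 1
Hence the multiplicities are chi_1: 1, chi_2: 1, chi_3: 1. Dimension check: dim(chi_3)*dim(chi_3) = 2*2 = 4 and sum (mult * dim) = 1*1 + 1*1 + 1*2 = 4.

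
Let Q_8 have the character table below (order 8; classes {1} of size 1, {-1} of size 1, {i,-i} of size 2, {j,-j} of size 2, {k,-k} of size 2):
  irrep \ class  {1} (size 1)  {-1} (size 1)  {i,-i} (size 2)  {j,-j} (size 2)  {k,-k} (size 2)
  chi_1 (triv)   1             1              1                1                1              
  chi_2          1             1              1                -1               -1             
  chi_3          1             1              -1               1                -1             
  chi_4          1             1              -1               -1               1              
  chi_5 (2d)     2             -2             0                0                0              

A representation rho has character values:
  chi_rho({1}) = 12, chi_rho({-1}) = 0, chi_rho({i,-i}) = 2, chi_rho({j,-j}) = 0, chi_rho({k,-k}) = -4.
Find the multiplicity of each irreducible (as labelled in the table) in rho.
Multiplicities: chi_1: 1, chi_2: 3, chi_3: 2, chi_4: 0, chi_5: 3.

Working: Use <chi_rho, chi> = (1/|G|) sum_C |C| * chi_rho(C) * conj(chi(C)) with |G| = 8 for each irreducible chi in the table:
  <chi_rho, chi_1> = (1/8)[1*(12)*conj(1) + 1*(0)*conj(1) + 2*(2)*conj(1) + 2*(0)*conj(1) + 2*(-4)*conj(1)]
      = (1/8)[(12) + (0) + (4) + (0) + (-8)] = 8/8 = 1
  <chi_rho, chi_2> = (1/8)[1*(12)*conj(1) + 1*(0)*conj(1) + 2*(2)*conj(1) + 2*(0)*conj(-1) + 2*(-4)*conj(-1)]
      = (1/8)[(12) + (0) + (4) + (0) + (8)] = 24/8 = 3
  <chi_rho, chi_3> = (1/8)[1*(12)*conj(1) + 1*(0)*conj(1) + 2*(2)*conj(-1) + 2*(0)*conj(1) + 2*(-4)*conj(-1)]
      = (1/8)[(12) + (0) + (-4) + (0) + (8)] = 16/8 = 2
  <chi_rho, chi_4> = (1/8)[1*(12)*conj(1) + 1*(0)*conj(1) + 2*(2)*conj(-1) + 2*(0)*conj(-1) + 2*(-4)*conj(1)]
      = (1/8)[(12) + (0) + (-4) + (0) + (-8)] = 0/8 = 0
  <chi_rho, chi_5> = (1/8)[1*(12)*conj(2) + 1*(0)*conj(-2) + 2*(2)*conj(0) + 2*(0)*conj(0) + 2*(-4)*conj(0)]
      = (1/8)[(24) + (0) + (0) + (0) + (0)] = 24/8 = 3
Dimension check: dim(rho) = sum (mult * dim) = 1*1 + 3*1 + 2*1 + 0*1 + 3*2 = 12 = chi_rho(e) = 12.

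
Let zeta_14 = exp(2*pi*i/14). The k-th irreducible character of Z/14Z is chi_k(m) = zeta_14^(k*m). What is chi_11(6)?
chi_11(6) = zeta_14^66 = exp(-4*I*pi/7)

Details: chi_11(6) = zeta_14^(11*6) = zeta_14^66. Since zeta_14^14 = 1, this equals zeta_14^10 = exp(2*pi*i*10/14) = exp(-4*I*pi/7).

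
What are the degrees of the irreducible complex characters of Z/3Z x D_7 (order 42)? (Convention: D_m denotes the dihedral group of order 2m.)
Dimensions: 1, 1, 1, 1, 1, 1, 2, 2, 2, 2, 2, 2, 2, 2, 2

Explanation: There are 15 irreducibles (= number of conjugacy classes). Their dimensions d_i satisfy sum d_i^2 = |G| = 42: 1 + 1 + 1 + 1 + 1 + 1 + 4 + 4 + 4 + 4 + 4 + 4 + 4 + 4 + 4 = 42. (For the product with Z/3Z: each of the 3 1-dim characters of Z/3Z tensors with each irrep of D_7, giving 3 copies of each D_7-dimension.)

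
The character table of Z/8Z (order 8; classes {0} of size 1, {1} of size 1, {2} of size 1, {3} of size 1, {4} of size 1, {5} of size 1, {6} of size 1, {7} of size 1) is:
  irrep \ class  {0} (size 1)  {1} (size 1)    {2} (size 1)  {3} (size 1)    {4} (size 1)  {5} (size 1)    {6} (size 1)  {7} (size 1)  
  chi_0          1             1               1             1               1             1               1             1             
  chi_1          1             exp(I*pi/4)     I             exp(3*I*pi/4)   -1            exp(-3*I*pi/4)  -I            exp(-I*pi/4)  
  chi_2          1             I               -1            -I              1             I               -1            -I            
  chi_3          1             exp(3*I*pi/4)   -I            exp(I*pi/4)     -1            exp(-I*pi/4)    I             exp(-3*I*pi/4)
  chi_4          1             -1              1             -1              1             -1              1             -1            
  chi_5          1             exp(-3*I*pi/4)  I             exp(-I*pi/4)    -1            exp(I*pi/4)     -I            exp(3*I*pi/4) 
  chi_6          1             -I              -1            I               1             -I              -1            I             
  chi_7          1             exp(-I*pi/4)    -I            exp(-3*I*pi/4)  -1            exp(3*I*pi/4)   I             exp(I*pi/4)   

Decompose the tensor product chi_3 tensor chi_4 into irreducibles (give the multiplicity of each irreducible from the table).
chi_3 tensor chi_4 = chi_7 (all other irreducibles have multiplicity 0).

Solution. The character of a tensor product is the pointwise product (chi_3 * chi_4)(C) = chi_3(C) * chi_4(C):
  {0}: (1)*(1), {1}: (exp(3*I*pi/4))*(-1), {2}: (-I)*(1), {3}: (exp(I*pi/4))*(-1), {4}: (-1)*(1), {5}: (exp(-I*pi/4))*(-1), {6}: (I)*(1), {7}: (exp(-3*I*pi/4))*(-1)
so (chi_3 * chi_4) takes values
  {0} -> 1, {1} -> -exp(3*I*pi/4), {2} -> -I, {3} -> -exp(I*pi/4), {4} -> -1, {5} -> -exp(-I*pi/4), {6} -> I, {7} -> -exp(-3*I*pi/4).
Now take the inner product of this character with each irreducible chi from the table, <chi_3*chi_4, chi> = (1/8) sum_C |C| (chi_3*chi_4)(C) conj(chi(C)):
  <chi_3*chi_4, chi_0> = (1/8)[1*(1)*conj(1) + 1*(-exp(3*I*pi/4))*conj(1) + 1*(-I)*conj(1) + 1*(-exp(I*pi/4))*conj(1) + 1*(-1)*conj(1) + 1*(-exp(-I*pi/4))*conj(1) + 1*(I)*conj(1) + 1*(-exp(-3*I*pi/4))*conj(1)]
      = (1/8)[(1) + (-exp(3*I*pi/4)) + (-I) + (-exp(I*pi/4)) + (-1) + (-exp(-I*pi/4)) + (I) + (-exp(-3*I*pi/4))] = 0/8 = 0
  <chi_3*chi_4, chi_1> = (1/8)[1*(1)*conj(1) + 1*(-exp(3*I*pi/4))*conj(exp(I*pi/4)) + 1*(-I)*conj(I) + 1*(-exp(I*pi/4))*conj(exp(3*I*pi/4)) + 1*(-1)*conj(-1) + 1*(-exp(-I*pi/4))*conj(exp(-3*I*pi/4)) + 1*(I)*conj(-I) + 1*(-exp(-3*I*pi/4))*conj(exp(-I*pi/4))]
      = (1/8)[(1) + (-I) + (-1) + (I) + (1) + (-I) + (-1) + (I)] = 0/8 = 0
  <chi_3*chi_4, chi_2> = (1/8)[1*(1)*conj(1) + 1*(-exp(3*I*pi/4))*conj(I) + 1*(-I)*conj(-1) + 1*(-exp(I*pi/4))*conj(-I) + 1*(-1)*conj(1) + 1*(-exp(-I*pi/4))*conj(I) + 1*(I)*conj(-1) + 1*(-exp(-3*I*pi/4))*conj(-I)]
      = (1/8)[(1) + (exp(-3*I*pi/4)) + (I) + (-exp(3*I*pi/4)) + (-1) + (exp(I*pi/4)) + (-I) + (-exp(-I*pi/4))] = 0/8 = 0
  <chi_3*chi_4, chi_3> = (1/8)[1*(1)*conj(1) + 1*(-exp(3*I*pi/4))*conj(exp(3*I*pi/4)) + 1*(-I)*conj(-I) + 1*(-exp(I*pi/4))*conj(exp(I*pi/4)) + 1*(-1)*conj(-1) + 1*(-exp(-I*pi/4))*conj(exp(-I*pi/4)) + 1*(I)*conj(I) + 1*(-exp(-3*I*pi/4))*conj(exp(-3*I*pi/4))]
      = (1/8)[(1) + (-1) + (1) + (-1) + (1) + (-1) + (1) + (-1)] = 0/8 = 0
  <chi_3*chi_4, chi_4> = (1/8)[1*(1)*conj(1) + 1*(-exp(3*I*pi/4))*conj(-1) + 1*(-I)*conj(1) + 1*(-exp(I*pi/4))*conj(-1) + 1*(-1)*conj(1) + 1*(-exp(-I*pi/4))*conj(-1) + 1*(I)*conj(1) + 1*(-exp(-3*I*pi/4))*conj(-1)]
      = (1/8)[(1) + (exp(3*I*pi/4)) + (-I) + (exp(I*pi/4)) + (-1) + (exp(-I*pi/4)) + (I) + (exp(-3*I*pi/4))] = 0/8 = 0
  <chi_3*chi_4, chi_5> = (1/8)[1*(1)*conj(1) + 1*(-exp(3*I*pi/4))*conj(exp(-3*I*pi/4)) + 1*(-I)*conj(I) + 1*(-exp(I*pi/4))*conj(exp(-I*pi/4)) + 1*(-1)*conj(-1) + 1*(-exp(-I*pi/4))*conj(exp(I*pi/4)) + 1*(I)*conj(-I) + 1*(-exp(-3*I*pi/4))*conj(exp(3*I*pi/4))]
      = (1/8)[(1) + (I) + (-1) + (-I) + (1) + (I) + (-1) + (-I)] = 0/8 = 0
  <chi_3*chi_4, chi_6> = (1/8)[1*(1)*conj(1) + 1*(-exp(3*I*pi/4))*conj(-I) + 1*(-I)*conj(-1) + 1*(-exp(I*pi/4))*conj(I) + 1*(-1)*conj(1) + 1*(-exp(-I*pi/4))*conj(-I) + 1*(I)*conj(-1) + 1*(-exp(-3*I*pi/4))*conj(I)]
      = (1/8)[(1) + (-exp(-3*I*pi/4)) + (I) + (exp(3*I*pi/4)) + (-1) + (-exp(I*pi/4)) + (-I) + (exp(-I*pi/4))] = 0/8 = 0
  <chi_3*chi_4, chi_7> = (1/8)[1*(1)*conj(1) + 1*(-exp(3*I*pi/4))*conj(exp(-I*pi/4)) + 1*(-I)*conj(-I) + 1*(-exp(I*pi/4))*conj(exp(-3*I*pi/4)) + 1*(-1)*conj(-1) + 1*(-exp(-I*pi/4))*conj(exp(3*I*pi/4)) + 1*(I)*conj(I) + 1*(-exp(-3*I*pi/4))*conj(exp(I*pi/4))]
      = (1/8)[(1) + (1) + (1) + (1) + (1) + (1) + (1) + (1)] = 8/8 = 1
(Exp terms are combined using exp(i*s)*conj(exp(i*t)) = exp(i*(s-t)), and sums of them are collapsed using the identity that for every m > 1 the m distinct m-th roots of unity sum to 0, e.g. 1 + exp(2*I*pi/3) + exp(-2*I*pi/3) = 0.)
Hence the multiplicities are chi_7: 1. Dimension check: dim(chi_3)*dim(chi_4) = 1*1 = 1 and sum (mult * dim) = 1*1 = 1.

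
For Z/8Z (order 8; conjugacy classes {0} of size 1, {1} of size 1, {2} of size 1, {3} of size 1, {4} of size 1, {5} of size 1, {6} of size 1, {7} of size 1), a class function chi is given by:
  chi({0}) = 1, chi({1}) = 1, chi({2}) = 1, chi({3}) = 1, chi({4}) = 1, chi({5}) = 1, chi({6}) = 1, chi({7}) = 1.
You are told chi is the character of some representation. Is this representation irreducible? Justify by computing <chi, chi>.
Irreducible: <chi, chi> = 1.

Reasoning: <chi, chi> = (1/|G|) sum_C |C| * |chi(C)|^2 = (1/8)[1*|1|^2 + 1*|1|^2 + 1*|1|^2 + 1*|1|^2 + 1*|1|^2 + 1*|1|^2 + 1*|1|^2 + 1*|1|^2]
  = (1/8)[(1) + (1) + (1) + (1) + (1) + (1) + (1) + (1)] = 8/8 = 1.
(Exp terms are combined using exp(i*s)*conj(exp(i*t)) = exp(i*(s-t)), and sums of them are collapsed using the identity that for every m > 1 the m distinct m-th roots of unity sum to 0, e.g. 1 + exp(2*I*pi/3) + exp(-2*I*pi/3) = 0.)
A character is irreducible iff <chi, chi> = 1, so this representation is irreducible.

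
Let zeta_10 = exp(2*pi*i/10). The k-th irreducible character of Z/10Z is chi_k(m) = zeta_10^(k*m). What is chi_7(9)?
chi_7(9) = zeta_10^63 = exp(3*I*pi/5)

Argument: chi_7(9) = zeta_10^(7*9) = zeta_10^63. Since zeta_10^10 = 1, this equals zeta_10^3 = exp(2*pi*i*3/10) = exp(3*I*pi/5).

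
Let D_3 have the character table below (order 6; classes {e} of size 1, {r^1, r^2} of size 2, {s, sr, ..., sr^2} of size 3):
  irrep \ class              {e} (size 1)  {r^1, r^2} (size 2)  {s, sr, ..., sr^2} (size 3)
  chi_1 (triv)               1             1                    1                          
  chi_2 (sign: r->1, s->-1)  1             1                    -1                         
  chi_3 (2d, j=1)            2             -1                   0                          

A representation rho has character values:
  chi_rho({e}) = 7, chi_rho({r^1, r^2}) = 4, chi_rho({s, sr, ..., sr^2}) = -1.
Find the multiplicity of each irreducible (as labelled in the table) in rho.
Multiplicities: chi_1: 2, chi_2: 3, chi_3: 1.

Proof sketch: Use <chi_rho, chi> = (1/|G|) sum_C |C| * chi_rho(C) * conj(chi(C)) with |G| = 6 for each irreducible chi in the table:
  <chi_rho, chi_1> = (1/6)[1*(7)*conj(1) + 2*(4)*conj(1) + 3*(-1)*conj(1)]
      = (1/6)[(7) + (8) + (-3)] = 12/6 = 2
  <chi_rho, chi_2> = (1/6)[1*(7)*conj(1) + 2*(4)*conj(1) + 3*(-1)*conj(-1)]
      = (1/6)[(7) + (8) + (3)] = 18/6 = 3
  <chi_rho, chi_3> = (1/6)[1*(7)*conj(2) + 2*(4)*conj(-1) + 3*(-1)*conj(0)]
      = (1/6)[(14) + (-8) + (0)] = 6/6 = 1
Dimension check: dim(rho) = sum (mult * dim) = 2*1 + 3*1 + 1*2 = 7 = chi_rho(e) = 7.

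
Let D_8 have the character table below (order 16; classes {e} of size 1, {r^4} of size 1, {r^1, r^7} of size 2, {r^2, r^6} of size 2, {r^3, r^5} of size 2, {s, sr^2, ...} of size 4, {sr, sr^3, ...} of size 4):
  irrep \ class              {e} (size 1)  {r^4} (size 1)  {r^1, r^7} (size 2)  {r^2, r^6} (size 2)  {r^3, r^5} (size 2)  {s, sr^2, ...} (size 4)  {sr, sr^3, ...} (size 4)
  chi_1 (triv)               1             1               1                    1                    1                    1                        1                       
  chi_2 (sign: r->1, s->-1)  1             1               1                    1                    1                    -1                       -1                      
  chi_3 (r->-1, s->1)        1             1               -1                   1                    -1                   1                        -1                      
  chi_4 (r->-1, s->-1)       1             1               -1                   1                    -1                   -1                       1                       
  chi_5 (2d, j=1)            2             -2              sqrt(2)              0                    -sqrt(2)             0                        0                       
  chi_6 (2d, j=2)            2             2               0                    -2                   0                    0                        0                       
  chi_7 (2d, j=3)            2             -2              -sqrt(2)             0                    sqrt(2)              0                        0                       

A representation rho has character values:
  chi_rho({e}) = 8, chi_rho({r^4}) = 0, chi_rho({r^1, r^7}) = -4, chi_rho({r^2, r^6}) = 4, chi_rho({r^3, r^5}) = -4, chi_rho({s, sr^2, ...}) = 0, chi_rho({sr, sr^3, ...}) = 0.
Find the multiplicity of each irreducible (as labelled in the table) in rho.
Multiplicities: chi_1: 0, chi_2: 0, chi_3: 2, chi_4: 2, chi_5: 1, chi_6: 0, chi_7: 1.

Argument: Use <chi_rho, chi> = (1/|G|) sum_C |C| * chi_rho(C) * conj(chi(C)) with |G| = 16 for each irreducible chi in the table:
  <chi_rho, chi_1> = (1/16)[1*(8)*conj(1) + 1*(0)*conj(1) + 2*(-4)*conj(1) + 2*(4)*conj(1) + 2*(-4)*conj(1) + 4*(0)*conj(1) + 4*(0)*conj(1)]
      = (1/16)[(8) + (0) + (-8) + (8) + (-8) + (0) + (0)] = 0/16 = 0
  <chi_rho, chi_2> = (1/16)[1*(8)*conj(1) + 1*(0)*conj(1) + 2*(-4)*conj(1) + 2*(4)*conj(1) + 2*(-4)*conj(1) + 4*(0)*conj(-1) + 4*(0)*conj(-1)]
      = (1/16)[(8) + (0) + (-8) + (8) + (-8) + (0) + (0)] = 0/16 = 0
  <chi_rho, chi_3> = (1/16)[1*(8)*conj(1) + 1*(0)*conj(1) + 2*(-4)*conj(-1) + 2*(4)*conj(1) + 2*(-4)*conj(-1) + 4*(0)*conj(1) + 4*(0)*conj(-1)]
      = (1/16)[(8) + (0) + (8) + (8) + (8) + (0) + (0)] = 32/16 = 2
  <chi_rho, chi_4> = (1/16)[1*(8)*conj(1) + 1*(0)*conj(1) + 2*(-4)*conj(-1) + 2*(4)*conj(1) + 2*(-4)*conj(-1) + 4*(0)*conj(-1) + 4*(0)*conj(1)]
      = (1/16)[(8) + (0) + (8) + (8) + (8) + (0) + (0)] = 32/16 = 2
  <chi_rho, chi_5> = (1/16)[1*(8)*conj(2) + 1*(0)*conj(-2) + 2*(-4)*conj(sqrt(2)) + 2*(4)*conj(0) + 2*(-4)*conj(-sqrt(2)) + 4*(0)*conj(0) + 4*(0)*conj(0)]
      = (1/16)[(16) + (0) + (-8*sqrt(2)) + (0) + (8*sqrt(2)) + (0) + (0)] = 16/16 = 1
  <chi_rho, chi_6> = (1/16)[1*(8)*conj(2) + 1*(0)*conj(2) + 2*(-4)*conj(0) + 2*(4)*conj(-2) + 2*(-4)*conj(0) + 4*(0)*conj(0) + 4*(0)*conj(0)]
      = (1/16)[(16) + (0) + (0) + (-16) + (0) + (0) + (0)] = 0/16 = 0
  <chi_rho, chi_7> = (1/16)[1*(8)*conj(2) + 1*(0)*conj(-2) + 2*(-4)*conj(-sqrt(2)) + 2*(4)*conj(0) + 2*(-4)*conj(sqrt(2)) + 4*(0)*conj(0) + 4*(0)*conj(0)]
      = (1/16)[(16) + (0) + (8*sqrt(2)) + (0) + (-8*sqrt(2)) + (0) + (0)] = 16/16 = 1
Dimension check: dim(rho) = sum (mult * dim) = 0*1 + 0*1 + 2*1 + 2*1 + 1*2 + 0*2 + 1*2 = 8 = chi_rho(e) = 8.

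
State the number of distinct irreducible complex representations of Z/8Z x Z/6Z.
48

Justification: The number of irreducible complex representations of a finite group equals its number of conjugacy classes. Z/8Z x Z/6Z is abelian of order 48, so every element is its own conjugacy class: 48 classes, so Z/8Z x Z/6Z (order 48) has exactly 48 irreducible complex representations.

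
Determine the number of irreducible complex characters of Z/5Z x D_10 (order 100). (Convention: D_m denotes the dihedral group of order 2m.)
40

Working: The number of irreducible complex representations of a finite group equals its number of conjugacy classes. For a direct product, #classes(G x H) = #classes(G) * #classes(H). Z/5Z has 5 classes (abelian), D_10 has 8 classes, so 5 * 8 = 40, so Z/5Z x D_10 (order 100) has exactly 40 irreducible complex representations.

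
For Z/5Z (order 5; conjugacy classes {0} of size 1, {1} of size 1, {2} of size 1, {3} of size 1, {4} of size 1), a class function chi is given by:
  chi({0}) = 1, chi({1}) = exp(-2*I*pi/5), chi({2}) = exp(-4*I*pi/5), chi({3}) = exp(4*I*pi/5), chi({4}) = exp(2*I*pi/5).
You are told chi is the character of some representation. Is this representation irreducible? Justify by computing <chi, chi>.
Irreducible: <chi, chi> = 1.

Justification: <chi, chi> = (1/|G|) sum_C |C| * |chi(C)|^2 = (1/5)[1*|1|^2 + 1*|exp(-2*I*pi/5)|^2 + 1*|exp(-4*I*pi/5)|^2 + 1*|exp(4*I*pi/5)|^2 + 1*|exp(2*I*pi/5)|^2]
  = (1/5)[(1) + (1) + (1) + (1) + (1)] = 5/5 = 1.
(Exp terms are combined using exp(i*s)*conj(exp(i*t)) = exp(i*(s-t)), and sums of them are collapsed using the identity that for every m > 1 the m distinct m-th roots of unity sum to 0, e.g. 1 + exp(2*I*pi/3) + exp(-2*I*pi/3) = 0.)
A character is irreducible iff <chi, chi> = 1, so this representation is irreducible.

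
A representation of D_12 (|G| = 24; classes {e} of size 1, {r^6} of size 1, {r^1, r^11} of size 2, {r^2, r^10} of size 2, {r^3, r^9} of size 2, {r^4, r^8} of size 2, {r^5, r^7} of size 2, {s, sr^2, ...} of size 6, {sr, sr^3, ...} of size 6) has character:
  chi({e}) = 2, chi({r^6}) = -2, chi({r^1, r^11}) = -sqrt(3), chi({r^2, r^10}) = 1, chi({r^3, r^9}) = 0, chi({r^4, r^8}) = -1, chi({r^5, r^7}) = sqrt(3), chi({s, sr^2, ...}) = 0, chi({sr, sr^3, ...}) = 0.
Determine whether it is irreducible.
Irreducible: <chi, chi> = 1.

Details: <chi, chi> = (1/|G|) sum_C |C| * |chi(C)|^2 = (1/24)[1*|2|^2 + 1*|-2|^2 + 2*|-sqrt(3)|^2 + 2*|1|^2 + 2*|0|^2 + 2*|-1|^2 + 2*|sqrt(3)|^2 + 6*|0|^2 + 6*|0|^2]
  = (1/24)[(4) + (4) + (6) + (2) + (0) + (2) + (6) + (0) + (0)] = 24/24 = 1.
A character is irreducible iff <chi, chi> = 1, so this representation is irreducible.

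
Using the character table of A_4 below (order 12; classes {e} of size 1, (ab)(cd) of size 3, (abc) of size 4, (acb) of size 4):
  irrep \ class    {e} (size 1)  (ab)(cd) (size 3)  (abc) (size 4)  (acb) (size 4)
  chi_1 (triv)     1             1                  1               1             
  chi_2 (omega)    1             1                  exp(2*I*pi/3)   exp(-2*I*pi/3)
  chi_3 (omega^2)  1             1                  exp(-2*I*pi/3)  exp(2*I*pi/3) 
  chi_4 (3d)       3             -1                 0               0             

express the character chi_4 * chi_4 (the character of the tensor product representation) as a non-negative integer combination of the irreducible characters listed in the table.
chi_4 tensor chi_4 = chi_1 + chi_2 + chi_3 + 2*chi_4 (all other irreducibles have multiplicity 0).

Working: The character of a tensor product is the pointwise product (chi_4 * chi_4)(C) = chi_4(C) * chi_4(C):
  {e}: (3)*(3), (ab)(cd): (-1)*(-1), (abc): (0)*(0), (acb): (0)*(0)
so (chi_4 * chi_4) takes values
  {e} -> 9, (ab)(cd) -> 1, (abc) -> 0, (acb) -> 0.
Now take the inner product of this character with each irreducible chi from the table, <chi_4*chi_4, chi> = (1/12) sum_C |C| (chi_4*chi_4)(C) conj(chi(C)):
  <chi_4*chi_4, chi_1> = (1/12)[1*(9)*conj(1) + 3*(1)*conj(1) + 4*(0)*conj(1) + 4*(0)*conj(1)]
      = (1/12)[(9) + (3) + (0) + (0)] = 12/12 = 1
  <chi_4*chi_4, chi_2> = (1/12)[1*(9)*conj(1) + 3*(1)*conj(1) + 4*(0)*conj(exp(2*I*pi/3)) + 4*(0)*conj(exp(-2*I*pi/3))]
      = (1/12)[(9) + (3) + (0) + (0)] = 12/12 = 1
  <chi_4*chi_4, chi_3> = (1/12)[1*(9)*conj(1) + 3*(1)*conj(1) + 4*(0)*conj(exp(-2*I*pi/3)) + 4*(0)*conj(exp(2*I*pi/3))]
      = (1/12)[(9) + (3) + (0) + (0)] = 12/12 = 1
  <chi_4*chi_4, chi_4> = (1/12)[1*(9)*conj(3) + 3*(1)*conj(-1) + 4*(0)*conj(0) + 4*(0)*conj(0)]
      = (1/12)[(27) + (-3) + (0) + (0)] = 24/12 = 2
(Exp terms are combined using exp(i*s)*conj(exp(i*t)) = exp(i*(s-t)), and sums of them are collapsed using the identity that for every m > 1 the m distinct m-th roots of unity sum to 0, e.g. 1 + exp(2*I*pi/3) + exp(-2*I*pi/3) = 0.)
Hence the multiplicities are chi_1: 1, chi_2: 1, chi_3: 1, chi_4: 2. Dimension check: dim(chi_4)*dim(chi_4) = 3*3 = 9 and sum (mult * dim) = 1*1 + 1*1 + 1*1 + 2*3 = 9.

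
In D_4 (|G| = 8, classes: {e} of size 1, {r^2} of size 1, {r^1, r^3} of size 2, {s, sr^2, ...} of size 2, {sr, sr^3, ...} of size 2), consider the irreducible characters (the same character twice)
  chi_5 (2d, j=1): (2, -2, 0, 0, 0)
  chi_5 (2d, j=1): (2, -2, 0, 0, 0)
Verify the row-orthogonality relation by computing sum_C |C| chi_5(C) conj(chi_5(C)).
Sum = 8 = |G| = 8; so <chi_5, chi_5> = 1 (norm-1 confirms irreducibility).

Explanation: Compute term by term over conjugacy classes (|C| * chi_5(C) * conj(chi_5(C))):
  1*(2)*conj(2) + 1*(-2)*conj(-2) + 2*(0)*conj(0) + 2*(0)*conj(0) + 2*(0)*conj(0)
  = (4) + (4) + (0) + (0) + (0)
  = 8.
Dividing by |G| = 8 gives 8/8 = 1, matching the row-orthogonality relation <chi_5, chi_5> = [chi_5 = chi_5].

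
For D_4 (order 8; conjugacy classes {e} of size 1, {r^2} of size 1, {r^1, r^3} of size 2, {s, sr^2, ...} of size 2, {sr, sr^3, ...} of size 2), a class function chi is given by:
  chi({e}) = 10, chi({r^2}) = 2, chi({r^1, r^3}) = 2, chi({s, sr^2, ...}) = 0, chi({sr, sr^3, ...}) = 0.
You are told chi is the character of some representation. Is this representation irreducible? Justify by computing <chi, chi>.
Not irreducible (reducible): <chi, chi> = 14 > 1.

Explanation: <chi, chi> = (1/|G|) sum_C |C| * |chi(C)|^2 = (1/8)[1*|10|^2 + 1*|2|^2 + 2*|2|^2 + 2*|0|^2 + 2*|0|^2]
  = (1/8)[(100) + (4) + (8) + (0) + (0)] = 112/8 = 14.
A character is irreducible iff <chi, chi> = 1, so this representation is reducible.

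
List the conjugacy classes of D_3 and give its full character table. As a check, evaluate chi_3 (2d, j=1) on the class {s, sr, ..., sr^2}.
Conjugacy classes: {e} of size 1, {r^1, r^2} of size 2, {s, sr, ..., sr^2} of size 3.
Character table:
  irrep \ class              {e} (size 1)  {r^1, r^2} (size 2)  {s, sr, ..., sr^2} (size 3)
  chi_1 (triv)               1             1                    1                          
  chi_2 (sign: r->1, s->-1)  1             1                    -1                         
  chi_3 (2d, j=1)            2             -1                   0                          

Spot check: chi_3 (2d, j=1) on {s, sr, ..., sr^2} = 0.

Derivation: D_3 has order 2*3 = 6 with 3 conjugacy classes, hence 3 irreducibles. Sum of squared dims 1 + 1 + 4 = 6 = |G|. Linear characters come from the abelianisation; the 2-dimensional irreps have character r^k -> 2*cos(2*pi*j*k/3), reflections -> 0.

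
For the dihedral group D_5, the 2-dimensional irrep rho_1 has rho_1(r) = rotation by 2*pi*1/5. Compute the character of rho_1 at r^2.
chi_{rho_1}(r^2) = 2*cos(2*pi*1*2/5) = -sqrt(5)/2 - 1/2

Proof sketch: rho_1(r^2) is rotation by angle 2*pi*1*2/5, whose trace is 2*cos(2*pi*1*2/5) = -sqrt(5)/2 - 1/2.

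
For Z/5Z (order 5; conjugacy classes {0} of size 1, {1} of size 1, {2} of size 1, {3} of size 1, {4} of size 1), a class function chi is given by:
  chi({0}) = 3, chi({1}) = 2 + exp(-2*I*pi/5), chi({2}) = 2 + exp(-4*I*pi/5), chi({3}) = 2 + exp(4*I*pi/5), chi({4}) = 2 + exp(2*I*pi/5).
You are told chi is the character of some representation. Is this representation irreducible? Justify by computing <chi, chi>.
Not irreducible (reducible): <chi, chi> = 5 > 1.

<chi, chi> = (1/|G|) sum_C |C| * |chi(C)|^2 = (1/5)[1*|3|^2 + 1*|2 + exp(-2*I*pi/5)|^2 + 1*|2 + exp(-4*I*pi/5)|^2 + 1*|2 + exp(4*I*pi/5)|^2 + 1*|2 + exp(2*I*pi/5)|^2]
  = (1/5)[(9) + (5 + 2*exp(-2*I*pi/5) + 2*exp(2*I*pi/5)) + (5 + 2*exp(-4*I*pi/5) + 2*exp(4*I*pi/5)) + (5 + 2*exp(-4*I*pi/5) + 2*exp(4*I*pi/5)) + (5 + 2*exp(-2*I*pi/5) + 2*exp(2*I*pi/5))] = 25/5 = 5.
(Exp terms are combined using exp(i*s)*conj(exp(i*t)) = exp(i*(s-t)), and sums of them are collapsed using the identity that for every m > 1 the m distinct m-th roots of unity sum to 0, e.g. 1 + exp(2*I*pi/3) + exp(-2*I*pi/3) = 0.)
A character is irreducible iff <chi, chi> = 1, so this representation is reducible.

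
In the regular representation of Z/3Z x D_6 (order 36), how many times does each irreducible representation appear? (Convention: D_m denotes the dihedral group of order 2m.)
Each irreducible V_i of dimension d_i appears with multiplicity d_i, i.e. rho_reg = (direct sum over all irreducibles V_i) d_i V_i. The irreducible dimensions for Z/3Z x D_6 are 1, 1, 1, 1, 1, 1, 1, 1, 1, 1, 1, 1, 2, 2, 2, 2, 2, 2: 12 irreducibles of dimension 1, each with multiplicity 1; 6 irreducibles of dimension 2, each with multiplicity 2. Total dimension 12*1*1 + 6*2*2 = 36 = |G|.

Working: General theorem: in the regular representation of a finite group G, each irreducible appears with multiplicity equal to its dimension. Check: dim(rho_reg) = sum d_i^2 = 1 + 1 + 1 + 1 + 1 + 1 + 1 + 1 + 1 + 1 + 1 + 1 + 4 + 4 + 4 + 4 + 4 + 4 = 36 = |G|.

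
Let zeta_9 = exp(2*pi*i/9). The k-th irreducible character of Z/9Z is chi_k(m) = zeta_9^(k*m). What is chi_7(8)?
chi_7(8) = zeta_9^56 = exp(4*I*pi/9)

Reasoning: chi_7(8) = zeta_9^(7*8) = zeta_9^56. Since zeta_9^9 = 1, this equals zeta_9^2 = exp(2*pi*i*2/9) = exp(4*I*pi/9).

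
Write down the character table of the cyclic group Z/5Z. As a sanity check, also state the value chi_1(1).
Character table of Z/5Z (irreps indexed chi_0,...,chi_4 with chi_k(m) = zeta_5^(k*m), zeta_5 = exp(2*pi*i/5)):
  irrep \ class  {0} (size 1)  {1} (size 1)    {2} (size 1)    {3} (size 1)    {4} (size 1)  
  chi_0          1             1               1               1               1             
  chi_1          1             exp(2*I*pi/5)   exp(4*I*pi/5)   exp(-4*I*pi/5)  exp(-2*I*pi/5)
  chi_2          1             exp(4*I*pi/5)   exp(-2*I*pi/5)  exp(2*I*pi/5)   exp(-4*I*pi/5)
  chi_3          1             exp(-4*I*pi/5)  exp(2*I*pi/5)   exp(-2*I*pi/5)  exp(4*I*pi/5) 
  chi_4          1             exp(-2*I*pi/5)  exp(-4*I*pi/5)  exp(4*I*pi/5)   exp(2*I*pi/5) 

Spot check: chi_1(1) = zeta_5^(1*1) = zeta_5^1 = exp(2*I*pi/5).

Why: Z/5Z is abelian, so all 5 irreducible complex representations are 1-dimensional. They are given by chi_k(m) = zeta_5^(k*m) for k = 0,...,4. Row orthogonality: sum_m chi_k(m) conj(chi_l(m)) = 5 * [k = l].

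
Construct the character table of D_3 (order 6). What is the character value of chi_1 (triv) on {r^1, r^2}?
Conjugacy classes: {e} of size 1, {r^1, r^2} of size 2, {s, sr, ..., sr^2} of size 3.
Character table:
  irrep \ class              {e} (size 1)  {r^1, r^2} (size 2)  {s, sr, ..., sr^2} (size 3)
  chi_1 (triv)               1             1                    1                          
  chi_2 (sign: r->1, s->-1)  1             1                    -1                         
  chi_3 (2d, j=1)            2             -1                   0                          

Spot check: chi_1 (triv) on {r^1, r^2} = 1.

D_3 has order 2*3 = 6 with 3 conjugacy classes, hence 3 irreducibles. Sum of squared dims 1 + 1 + 4 = 6 = |G|. Linear characters come from the abelianisation; the 2-dimensional irreps have character r^k -> 2*cos(2*pi*j*k/3), reflections -> 0.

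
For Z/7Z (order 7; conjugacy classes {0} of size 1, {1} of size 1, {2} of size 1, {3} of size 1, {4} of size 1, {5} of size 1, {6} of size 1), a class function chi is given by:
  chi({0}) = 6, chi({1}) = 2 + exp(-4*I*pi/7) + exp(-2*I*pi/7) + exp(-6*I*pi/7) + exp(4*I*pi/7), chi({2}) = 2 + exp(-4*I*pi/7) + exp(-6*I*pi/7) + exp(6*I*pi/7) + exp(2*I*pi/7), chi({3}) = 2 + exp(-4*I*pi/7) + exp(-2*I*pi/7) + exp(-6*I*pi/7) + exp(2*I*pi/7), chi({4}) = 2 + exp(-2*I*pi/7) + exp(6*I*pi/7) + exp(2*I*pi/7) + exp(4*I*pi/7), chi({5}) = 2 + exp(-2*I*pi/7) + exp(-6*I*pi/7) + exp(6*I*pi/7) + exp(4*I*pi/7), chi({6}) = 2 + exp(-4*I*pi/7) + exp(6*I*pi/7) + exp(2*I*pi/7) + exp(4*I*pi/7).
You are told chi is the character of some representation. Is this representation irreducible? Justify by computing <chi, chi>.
Not irreducible (reducible): <chi, chi> = 8 > 1.

Why: <chi, chi> = (1/|G|) sum_C |C| * |chi(C)|^2 = (1/7)[1*|6|^2 + 1*|2 + exp(-4*I*pi/7) + exp(-2*I*pi/7) + exp(-6*I*pi/7) + exp(4*I*pi/7)|^2 + 1*|2 + exp(-4*I*pi/7) + exp(-6*I*pi/7) + exp(6*I*pi/7) + exp(2*I*pi/7)|^2 + 1*|2 + exp(-4*I*pi/7) + exp(-2*I*pi/7) + exp(-6*I*pi/7) + exp(2*I*pi/7)|^2 + 1*|2 + exp(-2*I*pi/7) + exp(6*I*pi/7) + exp(2*I*pi/7) + exp(4*I*pi/7)|^2 + 1*|2 + exp(-2*I*pi/7) + exp(-6*I*pi/7) + exp(6*I*pi/7) + exp(4*I*pi/7)|^2 + 1*|2 + exp(-4*I*pi/7) + exp(6*I*pi/7) + exp(2*I*pi/7) + exp(4*I*pi/7)|^2]
  = (1/7)[(36) + (8 + 6*exp(-4*I*pi/7) + 4*exp(-2*I*pi/7) + 4*exp(-6*I*pi/7) + 4*exp(6*I*pi/7) + 4*exp(2*I*pi/7) + 6*exp(4*I*pi/7)) + (8 + 4*exp(-4*I*pi/7) + 4*exp(-2*I*pi/7) + 6*exp(-6*I*pi/7) + 6*exp(6*I*pi/7) + 4*exp(2*I*pi/7) + 4*exp(4*I*pi/7)) + (8 + 6*exp(-2*I*pi/7) + 4*exp(-4*I*pi/7) + 4*exp(-6*I*pi/7) + 4*exp(6*I*pi/7) + 4*exp(4*I*pi/7) + 6*exp(2*I*pi/7)) + (8 + 6*exp(-2*I*pi/7) + 4*exp(-4*I*pi/7) + 4*exp(-6*I*pi/7) + 4*exp(6*I*pi/7) + 4*exp(4*I*pi/7) + 6*exp(2*I*pi/7)) + (8 + 4*exp(-4*I*pi/7) + 4*exp(-2*I*pi/7) + 6*exp(-6*I*pi/7) + 6*exp(6*I*pi/7) + 4*exp(2*I*pi/7) + 4*exp(4*I*pi/7)) + (8 + 6*exp(-4*I*pi/7) + 4*exp(-2*I*pi/7) + 4*exp(-6*I*pi/7) + 4*exp(6*I*pi/7) + 4*exp(2*I*pi/7) + 6*exp(4*I*pi/7))] = 56/7 = 8.
(Exp terms are combined using exp(i*s)*conj(exp(i*t)) = exp(i*(s-t)), and sums of them are collapsed using the identity that for every m > 1 the m distinct m-th roots of unity sum to 0, e.g. 1 + exp(2*I*pi/3) + exp(-2*I*pi/3) = 0.)
A character is irreducible iff <chi, chi> = 1, so this representation is reducible.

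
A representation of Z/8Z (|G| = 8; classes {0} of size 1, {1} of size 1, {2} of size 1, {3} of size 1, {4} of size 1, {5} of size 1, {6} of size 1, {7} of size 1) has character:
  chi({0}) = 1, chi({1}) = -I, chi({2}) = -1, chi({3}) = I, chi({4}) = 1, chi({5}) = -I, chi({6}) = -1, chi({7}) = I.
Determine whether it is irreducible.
Irreducible: <chi, chi> = 1.

Details: <chi, chi> = (1/|G|) sum_C |C| * |chi(C)|^2 = (1/8)[1*|1|^2 + 1*|-I|^2 + 1*|-1|^2 + 1*|I|^2 + 1*|1|^2 + 1*|-I|^2 + 1*|-1|^2 + 1*|I|^2]
  = (1/8)[(1) + (1) + (1) + (1) + (1) + (1) + (1) + (1)] = 8/8 = 1.
(Exp terms are combined using exp(i*s)*conj(exp(i*t)) = exp(i*(s-t)), and sums of them are collapsed using the identity that for every m > 1 the m distinct m-th roots of unity sum to 0, e.g. 1 + exp(2*I*pi/3) + exp(-2*I*pi/3) = 0.)
A character is irreducible iff <chi, chi> = 1, so this representation is irreducible.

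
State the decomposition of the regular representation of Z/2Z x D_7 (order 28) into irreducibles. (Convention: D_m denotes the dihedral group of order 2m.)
Each irreducible V_i of dimension d_i appears with multiplicity d_i, i.e. rho_reg = (direct sum over all irreducibles V_i) d_i V_i. The irreducible dimensions for Z/2Z x D_7 are 1, 1, 1, 1, 2, 2, 2, 2, 2, 2: 4 irreducibles of dimension 1, each with multiplicity 1; 6 irreducibles of dimension 2, each with multiplicity 2. Total dimension 4*1*1 + 6*2*2 = 28 = |G|.

Details: General theorem: in the regular representation of a finite group G, each irreducible appears with multiplicity equal to its dimension. Check: dim(rho_reg) = sum d_i^2 = 1 + 1 + 1 + 1 + 4 + 4 + 4 + 4 + 4 + 4 = 28 = |G|.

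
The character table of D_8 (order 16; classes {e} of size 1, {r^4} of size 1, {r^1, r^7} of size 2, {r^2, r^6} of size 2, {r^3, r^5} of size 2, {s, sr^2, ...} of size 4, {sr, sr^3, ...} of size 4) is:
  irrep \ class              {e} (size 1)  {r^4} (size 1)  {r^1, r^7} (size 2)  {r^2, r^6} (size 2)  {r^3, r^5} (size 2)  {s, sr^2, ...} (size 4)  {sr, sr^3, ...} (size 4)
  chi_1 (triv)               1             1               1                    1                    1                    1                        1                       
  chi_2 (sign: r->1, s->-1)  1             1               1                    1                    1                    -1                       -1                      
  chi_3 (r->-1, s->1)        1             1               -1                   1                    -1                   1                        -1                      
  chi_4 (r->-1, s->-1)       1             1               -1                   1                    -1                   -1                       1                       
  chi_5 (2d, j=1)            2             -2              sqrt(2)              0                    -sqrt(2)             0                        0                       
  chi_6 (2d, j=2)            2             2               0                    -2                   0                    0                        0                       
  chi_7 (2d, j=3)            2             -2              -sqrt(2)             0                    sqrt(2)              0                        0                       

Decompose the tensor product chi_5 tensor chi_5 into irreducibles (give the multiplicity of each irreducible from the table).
chi_5 tensor chi_5 = chi_1 + chi_2 + chi_6 (all other irreducibles have multiplicity 0).

Justification: The character of a tensor product is the pointwise product (chi_5 * chi_5)(C) = chi_5(C) * chi_5(C):
  {e}: (2)*(2), {r^4}: (-2)*(-2), {r^1, r^7}: (sqrt(2))*(sqrt(2)), {r^2, r^6}: (0)*(0), {r^3, r^5}: (-sqrt(2))*(-sqrt(2)), {s, sr^2, ...}: (0)*(0), {sr, sr^3, ...}: (0)*(0)
so (chi_5 * chi_5) takes values
  {e} -> 4, {r^4} -> 4, {r^1, r^7} -> 2, {r^2, r^6} -> 0, {r^3, r^5} -> 2, {s, sr^2, ...} -> 0, {sr, sr^3, ...} -> 0.
Now take the inner product of this character with each irreducible chi from the table, <chi_5*chi_5, chi> = (1/16) sum_C |C| (chi_5*chi_5)(C) conj(chi(C)):
  <chi_5*chi_5, chi_1> = (1/16)[1*(4)*conj(1) + 1*(4)*conj(1) + 2*(2)*conj(1) + 2*(0)*conj(1) + 2*(2)*conj(1) + 4*(0)*conj(1) + 4*(0)*conj(1)]
      = (1/16)[(4) + (4) + (4) + (0) + (4) + (0) + (0)] = 16/16 = 1
  <chi_5*chi_5, chi_2> = (1/16)[1*(4)*conj(1) + 1*(4)*conj(1) + 2*(2)*conj(1) + 2*(0)*conj(1) + 2*(2)*conj(1) + 4*(0)*conj(-1) + 4*(0)*conj(-1)]
      = (1/16)[(4) + (4) + (4) + (0) + (4) + (0) + (0)] = 16/16 = 1
  <chi_5*chi_5, chi_3> = (1/16)[1*(4)*conj(1) + 1*(4)*conj(1) + 2*(2)*conj(-1) + 2*(0)*conj(1) + 2*(2)*conj(-1) + 4*(0)*conj(1) + 4*(0)*conj(-1)]
      = (1/16)[(4) + (4) + (-4) + (0) + (-4) + (0) + (0)] = 0/16 = 0
  <chi_5*chi_5, chi_4> = (1/16)[1*(4)*conj(1) + 1*(4)*conj(1) + 2*(2)*conj(-1) + 2*(0)*conj(1) + 2*(2)*conj(-1) + 4*(0)*conj(-1) + 4*(0)*conj(1)]
      = (1/16)[(4) + (4) + (-4) + (0) + (-4) + (0) + (0)] = 0/16 = 0
  <chi_5*chi_5, chi_5> = (1/16)[1*(4)*conj(2) + 1*(4)*conj(-2) + 2*(2)*conj(sqrt(2)) + 2*(0)*conj(0) + 2*(2)*conj(-sqrt(2)) + 4*(0)*conj(0) + 4*(0)*conj(0)]
      = (1/16)[(8) + (-8) + (4*sqrt(2)) + (0) + (-4*sqrt(2)) + (0) + (0)] = 0/16 = 0
  <chi_5*chi_5, chi_6> = (1/16)[1*(4)*conj(2) + 1*(4)*conj(2) + 2*(2)*conj(0) + 2*(0)*conj(-2) + 2*(2)*conj(0) + 4*(0)*conj(0) + 4*(0)*conj(0)]
      = (1/16)[(8) + (8) + (0) + (0) + (0) + (0) + (0)] = 16/16 = 1
  <chi_5*chi_5, chi_7> = (1/16)[1*(4)*conj(2) + 1*(4)*conj(-2) + 2*(2)*conj(-sqrt(2)) + 2*(0)*conj(0) + 2*(2)*conj(sqrt(2)) + 4*(0)*conj(0) + 4*(0)*conj(0)]
      = (1/16)[(8) + (-8) + (-4*sqrt(2)) + (0) + (4*sqrt(2)) + (0) + (0)] = 0/16 = 0
Hence the multiplicities are chi_1: 1, chi_2: 1, chi_6: 1. Dimension check: dim(chi_5)*dim(chi_5) = 2*2 = 4 and sum (mult * dim) = 1*1 + 1*1 + 1*2 = 4.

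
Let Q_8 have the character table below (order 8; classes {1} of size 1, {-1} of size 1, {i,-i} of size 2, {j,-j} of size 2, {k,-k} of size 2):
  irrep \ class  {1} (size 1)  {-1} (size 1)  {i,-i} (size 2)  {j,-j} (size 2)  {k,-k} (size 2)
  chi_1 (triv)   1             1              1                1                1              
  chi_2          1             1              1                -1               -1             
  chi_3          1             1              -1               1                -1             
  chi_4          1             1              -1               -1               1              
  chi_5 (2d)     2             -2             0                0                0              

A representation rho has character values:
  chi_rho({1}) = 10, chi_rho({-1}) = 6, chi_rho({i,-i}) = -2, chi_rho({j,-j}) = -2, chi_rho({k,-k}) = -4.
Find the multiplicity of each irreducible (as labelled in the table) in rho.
Multiplicities: chi_1: 0, chi_2: 3, chi_3: 3, chi_4: 2, chi_5: 1.

Justification: Use <chi_rho, chi> = (1/|G|) sum_C |C| * chi_rho(C) * conj(chi(C)) with |G| = 8 for each irreducible chi in the table:
  <chi_rho, chi_1> = (1/8)[1*(10)*conj(1) + 1*(6)*conj(1) + 2*(-2)*conj(1) + 2*(-2)*conj(1) + 2*(-4)*conj(1)]
      = (1/8)[(10) + (6) + (-4) + (-4) + (-8)] = 0/8 = 0
  <chi_rho, chi_2> = (1/8)[1*(10)*conj(1) + 1*(6)*conj(1) + 2*(-2)*conj(1) + 2*(-2)*conj(-1) + 2*(-4)*conj(-1)]
      = (1/8)[(10) + (6) + (-4) + (4) + (8)] = 24/8 = 3
  <chi_rho, chi_3> = (1/8)[1*(10)*conj(1) + 1*(6)*conj(1) + 2*(-2)*conj(-1) + 2*(-2)*conj(1) + 2*(-4)*conj(-1)]
      = (1/8)[(10) + (6) + (4) + (-4) + (8)] = 24/8 = 3
  <chi_rho, chi_4> = (1/8)[1*(10)*conj(1) + 1*(6)*conj(1) + 2*(-2)*conj(-1) + 2*(-2)*conj(-1) + 2*(-4)*conj(1)]
      = (1/8)[(10) + (6) + (4) + (4) + (-8)] = 16/8 = 2
  <chi_rho, chi_5> = (1/8)[1*(10)*conj(2) + 1*(6)*conj(-2) + 2*(-2)*conj(0) + 2*(-2)*conj(0) + 2*(-4)*conj(0)]
      = (1/8)[(20) + (-12) + (0) + (0) + (0)] = 8/8 = 1
Dimension check: dim(rho) = sum (mult * dim) = 0*1 + 3*1 + 3*1 + 2*1 + 1*2 = 10 = chi_rho(e) = 10.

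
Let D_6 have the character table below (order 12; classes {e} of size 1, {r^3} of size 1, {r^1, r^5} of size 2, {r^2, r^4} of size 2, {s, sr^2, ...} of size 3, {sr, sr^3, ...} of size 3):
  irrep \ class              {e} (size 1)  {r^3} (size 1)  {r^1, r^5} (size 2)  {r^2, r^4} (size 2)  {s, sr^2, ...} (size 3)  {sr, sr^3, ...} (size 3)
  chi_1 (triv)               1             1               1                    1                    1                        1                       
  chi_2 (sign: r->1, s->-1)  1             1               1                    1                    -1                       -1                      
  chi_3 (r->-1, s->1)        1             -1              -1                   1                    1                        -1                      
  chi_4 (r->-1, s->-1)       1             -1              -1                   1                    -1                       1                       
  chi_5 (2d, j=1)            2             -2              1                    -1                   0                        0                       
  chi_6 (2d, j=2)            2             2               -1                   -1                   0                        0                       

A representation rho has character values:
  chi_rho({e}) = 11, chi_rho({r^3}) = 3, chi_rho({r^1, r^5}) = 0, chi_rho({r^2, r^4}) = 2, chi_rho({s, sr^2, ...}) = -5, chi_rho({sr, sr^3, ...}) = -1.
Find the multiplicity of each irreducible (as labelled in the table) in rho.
Multiplicities: chi_1: 0, chi_2: 3, chi_3: 0, chi_4: 2, chi_5: 1, chi_6: 2.

Solution. Use <chi_rho, chi> = (1/|G|) sum_C |C| * chi_rho(C) * conj(chi(C)) with |G| = 12 for each irreducible chi in the table:
  <chi_rho, chi_1> = (1/12)[1*(11)*conj(1) + 1*(3)*conj(1) + 2*(0)*conj(1) + 2*(2)*conj(1) + 3*(-5)*conj(1) + 3*(-1)*conj(1)]
      = (1/12)[(11) + (3) + (0) + (4) + (-15) + (-3)] = 0/12 = 0
  <chi_rho, chi_2> = (1/12)[1*(11)*conj(1) + 1*(3)*conj(1) + 2*(0)*conj(1) + 2*(2)*conj(1) + 3*(-5)*conj(-1) + 3*(-1)*conj(-1)]
      = (1/12)[(11) + (3) + (0) + (4) + (15) + (3)] = 36/12 = 3
  <chi_rho, chi_3> = (1/12)[1*(11)*conj(1) + 1*(3)*conj(-1) + 2*(0)*conj(-1) + 2*(2)*conj(1) + 3*(-5)*conj(1) + 3*(-1)*conj(-1)]
      = (1/12)[(11) + (-3) + (0) + (4) + (-15) + (3)] = 0/12 = 0
  <chi_rho, chi_4> = (1/12)[1*(11)*conj(1) + 1*(3)*conj(-1) + 2*(0)*conj(-1) + 2*(2)*conj(1) + 3*(-5)*conj(-1) + 3*(-1)*conj(1)]
      = (1/12)[(11) + (-3) + (0) + (4) + (15) + (-3)] = 24/12 = 2
  <chi_rho, chi_5> = (1/12)[1*(11)*conj(2) + 1*(3)*conj(-2) + 2*(0)*conj(1) + 2*(2)*conj(-1) + 3*(-5)*conj(0) + 3*(-1)*conj(0)]
      = (1/12)[(22) + (-6) + (0) + (-4) + (0) + (0)] = 12/12 = 1
  <chi_rho, chi_6> = (1/12)[1*(11)*conj(2) + 1*(3)*conj(2) + 2*(0)*conj(-1) + 2*(2)*conj(-1) + 3*(-5)*conj(0) + 3*(-1)*conj(0)]
      = (1/12)[(22) + (6) + (0) + (-4) + (0) + (0)] = 24/12 = 2
Dimension check: dim(rho) = sum (mult * dim) = 0*1 + 3*1 + 0*1 + 2*1 + 1*2 + 2*2 = 11 = chi_rho(e) = 11.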